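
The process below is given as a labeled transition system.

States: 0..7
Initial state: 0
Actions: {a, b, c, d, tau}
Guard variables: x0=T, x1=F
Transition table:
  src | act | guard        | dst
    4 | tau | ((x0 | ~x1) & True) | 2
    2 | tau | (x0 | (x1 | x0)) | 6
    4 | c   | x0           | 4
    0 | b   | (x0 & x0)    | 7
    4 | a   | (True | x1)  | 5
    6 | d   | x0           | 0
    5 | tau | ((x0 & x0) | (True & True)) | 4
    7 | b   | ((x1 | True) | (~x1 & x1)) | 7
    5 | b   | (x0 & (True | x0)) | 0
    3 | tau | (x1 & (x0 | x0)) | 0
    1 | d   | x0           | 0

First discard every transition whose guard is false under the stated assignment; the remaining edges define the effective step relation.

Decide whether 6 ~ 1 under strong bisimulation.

Refine partition for ~:
  round 0: {{0,1,2,3,4,5,6,7}}
  round 1: {{0,7},{1,6},{2},{3},{4},{5}}
stable after 2 split(s): 6 block(s)
6∈{1,6}, 1∈{1,6}

Answer: BISIMILAR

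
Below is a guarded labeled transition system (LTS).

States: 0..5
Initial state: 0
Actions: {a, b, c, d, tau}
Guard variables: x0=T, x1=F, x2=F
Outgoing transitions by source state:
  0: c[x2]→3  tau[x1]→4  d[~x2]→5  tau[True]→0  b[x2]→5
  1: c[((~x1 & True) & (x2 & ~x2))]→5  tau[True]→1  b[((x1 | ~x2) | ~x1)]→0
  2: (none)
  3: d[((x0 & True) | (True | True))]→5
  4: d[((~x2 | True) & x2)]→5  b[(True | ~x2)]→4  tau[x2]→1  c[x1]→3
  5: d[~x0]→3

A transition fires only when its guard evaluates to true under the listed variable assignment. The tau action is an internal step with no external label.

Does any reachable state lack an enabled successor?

Answer: DEADLOCK at state 5

Working:
Reachable = {0,5}
  0: d→5  tau→0  [2 out]
  5: ∅  [deadlock]
Path to 5: d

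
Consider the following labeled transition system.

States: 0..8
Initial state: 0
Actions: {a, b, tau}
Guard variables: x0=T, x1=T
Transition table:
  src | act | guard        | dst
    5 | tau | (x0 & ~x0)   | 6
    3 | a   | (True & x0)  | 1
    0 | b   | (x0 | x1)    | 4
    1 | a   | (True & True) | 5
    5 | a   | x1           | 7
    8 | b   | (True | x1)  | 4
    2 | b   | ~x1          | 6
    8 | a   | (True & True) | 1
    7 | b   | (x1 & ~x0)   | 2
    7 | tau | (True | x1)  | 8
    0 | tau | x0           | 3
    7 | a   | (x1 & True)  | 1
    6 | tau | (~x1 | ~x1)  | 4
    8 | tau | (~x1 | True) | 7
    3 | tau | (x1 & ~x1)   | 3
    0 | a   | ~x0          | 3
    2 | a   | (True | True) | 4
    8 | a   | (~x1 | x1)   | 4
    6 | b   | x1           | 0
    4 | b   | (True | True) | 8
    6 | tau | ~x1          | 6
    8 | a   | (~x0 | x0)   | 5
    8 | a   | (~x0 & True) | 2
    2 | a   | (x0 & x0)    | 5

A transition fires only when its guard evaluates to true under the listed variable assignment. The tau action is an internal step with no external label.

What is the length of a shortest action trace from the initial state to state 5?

Answer: 3

Analysis:
Layered search for 5:
  depth 0: {0}
  depth 1: {3,4}
  depth 2: {1,8}
  depth 3: {5,7}
depth(5)=3, e.g. b·b·a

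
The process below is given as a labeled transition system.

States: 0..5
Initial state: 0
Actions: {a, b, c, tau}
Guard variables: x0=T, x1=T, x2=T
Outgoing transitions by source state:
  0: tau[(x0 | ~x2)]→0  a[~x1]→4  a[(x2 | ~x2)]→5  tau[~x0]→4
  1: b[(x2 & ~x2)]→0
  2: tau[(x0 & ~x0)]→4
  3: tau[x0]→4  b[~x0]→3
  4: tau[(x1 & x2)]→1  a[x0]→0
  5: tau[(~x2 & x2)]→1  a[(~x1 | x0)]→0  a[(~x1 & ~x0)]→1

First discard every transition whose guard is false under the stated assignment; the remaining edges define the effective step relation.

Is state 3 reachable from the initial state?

Answer: UNREACHABLE

Analysis:
After dropping false guards: 6 live edges.
depth 0: {0}
depth 1: {5}  now seen {0,5}
Reachable = {0,5}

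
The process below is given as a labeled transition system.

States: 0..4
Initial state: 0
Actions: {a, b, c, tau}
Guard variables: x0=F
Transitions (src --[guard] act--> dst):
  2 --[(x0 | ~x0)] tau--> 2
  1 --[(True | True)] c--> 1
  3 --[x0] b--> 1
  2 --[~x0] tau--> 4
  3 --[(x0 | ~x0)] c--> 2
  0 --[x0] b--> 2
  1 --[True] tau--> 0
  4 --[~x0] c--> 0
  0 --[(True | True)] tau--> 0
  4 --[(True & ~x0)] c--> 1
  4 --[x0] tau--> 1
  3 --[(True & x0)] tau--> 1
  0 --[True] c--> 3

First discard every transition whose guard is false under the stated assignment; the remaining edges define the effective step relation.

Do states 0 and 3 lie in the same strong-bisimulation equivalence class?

Refine partition for ~:
  P[0] = {{0,1,2,3,4}}
  P[1] = {{0,1},{2},{3,4}}
  P[2] = {{0},{1},{2},{3},{4}}
5 equivalence class(es) (converged in 3)
0∈{0}, 3∈{3}

Answer: NOT BISIMILAR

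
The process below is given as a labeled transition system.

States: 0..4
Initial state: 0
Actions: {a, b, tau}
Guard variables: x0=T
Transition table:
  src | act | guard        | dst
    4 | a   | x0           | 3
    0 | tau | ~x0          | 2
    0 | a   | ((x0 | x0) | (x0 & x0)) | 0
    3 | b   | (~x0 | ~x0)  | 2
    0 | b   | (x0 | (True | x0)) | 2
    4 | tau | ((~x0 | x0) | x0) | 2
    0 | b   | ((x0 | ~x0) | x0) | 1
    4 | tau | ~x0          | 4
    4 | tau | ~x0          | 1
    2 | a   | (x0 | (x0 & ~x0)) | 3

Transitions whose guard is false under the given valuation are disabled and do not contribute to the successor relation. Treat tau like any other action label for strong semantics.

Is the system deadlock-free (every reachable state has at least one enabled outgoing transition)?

Reach set: {0,1,2,3}
  0: a→0  b→1  b→2  [3 exit(s)]
  1: ∅  [deadlock]
  2: a→3  [1 exit(s)]
  3: ∅  [deadlock]
Path to 1: b

Answer: DEADLOCK at state 1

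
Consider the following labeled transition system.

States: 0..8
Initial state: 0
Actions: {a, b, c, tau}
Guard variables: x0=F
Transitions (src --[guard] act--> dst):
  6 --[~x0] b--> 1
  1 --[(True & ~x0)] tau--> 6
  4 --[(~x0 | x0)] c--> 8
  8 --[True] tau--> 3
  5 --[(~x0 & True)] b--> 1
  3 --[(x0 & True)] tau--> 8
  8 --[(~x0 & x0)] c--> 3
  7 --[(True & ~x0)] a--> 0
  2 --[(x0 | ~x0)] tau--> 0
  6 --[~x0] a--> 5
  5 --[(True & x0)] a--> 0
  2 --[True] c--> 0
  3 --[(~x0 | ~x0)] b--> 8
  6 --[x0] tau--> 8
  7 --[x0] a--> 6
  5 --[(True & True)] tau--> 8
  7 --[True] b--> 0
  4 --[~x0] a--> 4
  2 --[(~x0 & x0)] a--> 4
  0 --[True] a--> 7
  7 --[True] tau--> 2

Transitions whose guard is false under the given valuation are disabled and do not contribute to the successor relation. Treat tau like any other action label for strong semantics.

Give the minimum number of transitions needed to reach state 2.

Answer: 2

Trace:
BFS to 2:
  L0 = {0}
  L1 = {7}
  L2 = {2}
first hit 2 at d=2 via a·tau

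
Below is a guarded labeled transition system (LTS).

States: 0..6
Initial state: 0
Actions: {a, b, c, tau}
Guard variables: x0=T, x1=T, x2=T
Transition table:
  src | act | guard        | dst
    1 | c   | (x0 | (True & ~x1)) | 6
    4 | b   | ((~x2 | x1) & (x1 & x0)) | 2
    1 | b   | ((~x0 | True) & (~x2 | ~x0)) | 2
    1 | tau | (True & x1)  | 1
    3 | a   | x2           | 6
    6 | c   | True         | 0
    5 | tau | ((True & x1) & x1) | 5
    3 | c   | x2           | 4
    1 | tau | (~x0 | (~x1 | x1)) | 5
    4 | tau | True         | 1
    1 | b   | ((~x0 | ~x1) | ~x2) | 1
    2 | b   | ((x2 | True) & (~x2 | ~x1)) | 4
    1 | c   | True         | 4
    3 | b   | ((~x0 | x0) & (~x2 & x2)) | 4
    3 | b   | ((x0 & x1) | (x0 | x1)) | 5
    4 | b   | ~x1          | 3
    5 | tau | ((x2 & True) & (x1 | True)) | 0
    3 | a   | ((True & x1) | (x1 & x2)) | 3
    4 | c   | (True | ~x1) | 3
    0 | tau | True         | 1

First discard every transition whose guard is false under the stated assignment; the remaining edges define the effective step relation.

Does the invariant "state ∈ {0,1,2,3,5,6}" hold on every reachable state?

Answer: INVARIANT VIOLATED at state 4

Working:
Allowed set {0,1,2,3,5,6}
R = {0,1,2,3,4,5,6}
  0: ✓
  1: ✓
  2: ✓
  3: ✓
  4: ✗ unsafe
  5: ✓
  6: ✓
witness against invariant: tau·c → 4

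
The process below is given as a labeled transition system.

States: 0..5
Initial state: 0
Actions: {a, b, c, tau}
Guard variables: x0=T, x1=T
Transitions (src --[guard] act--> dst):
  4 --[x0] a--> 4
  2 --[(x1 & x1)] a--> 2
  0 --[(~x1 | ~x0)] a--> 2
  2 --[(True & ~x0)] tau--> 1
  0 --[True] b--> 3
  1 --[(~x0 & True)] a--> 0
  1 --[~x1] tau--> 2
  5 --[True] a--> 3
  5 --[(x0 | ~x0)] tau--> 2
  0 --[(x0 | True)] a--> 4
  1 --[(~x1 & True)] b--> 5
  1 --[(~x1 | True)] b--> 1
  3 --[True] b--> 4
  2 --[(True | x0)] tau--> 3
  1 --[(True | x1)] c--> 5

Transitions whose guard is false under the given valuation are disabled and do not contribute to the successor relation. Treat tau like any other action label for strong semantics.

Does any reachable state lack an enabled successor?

R = {0,3,4}
  0: a→4  b→3  [2 exit(s)]
  3: b→4  [1 exit(s)]
  4: a→4  [1 exit(s)]

Answer: DEADLOCK-FREE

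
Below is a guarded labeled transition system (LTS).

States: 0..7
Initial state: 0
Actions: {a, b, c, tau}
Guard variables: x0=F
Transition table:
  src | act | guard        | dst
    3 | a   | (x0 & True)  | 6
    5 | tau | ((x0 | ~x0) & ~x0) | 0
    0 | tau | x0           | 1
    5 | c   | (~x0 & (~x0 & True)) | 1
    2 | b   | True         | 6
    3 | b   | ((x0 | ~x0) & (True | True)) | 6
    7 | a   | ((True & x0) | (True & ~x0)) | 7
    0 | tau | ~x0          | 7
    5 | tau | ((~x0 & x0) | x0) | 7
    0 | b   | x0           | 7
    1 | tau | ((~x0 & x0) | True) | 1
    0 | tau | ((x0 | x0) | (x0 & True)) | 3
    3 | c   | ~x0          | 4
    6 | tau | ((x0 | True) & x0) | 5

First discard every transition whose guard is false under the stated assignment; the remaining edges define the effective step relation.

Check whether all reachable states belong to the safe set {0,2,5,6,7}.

Answer: INVARIANT HOLDS

Analysis:
Allowed set {0,2,5,6,7}
R = {0,7}
  0: safe
  7: safe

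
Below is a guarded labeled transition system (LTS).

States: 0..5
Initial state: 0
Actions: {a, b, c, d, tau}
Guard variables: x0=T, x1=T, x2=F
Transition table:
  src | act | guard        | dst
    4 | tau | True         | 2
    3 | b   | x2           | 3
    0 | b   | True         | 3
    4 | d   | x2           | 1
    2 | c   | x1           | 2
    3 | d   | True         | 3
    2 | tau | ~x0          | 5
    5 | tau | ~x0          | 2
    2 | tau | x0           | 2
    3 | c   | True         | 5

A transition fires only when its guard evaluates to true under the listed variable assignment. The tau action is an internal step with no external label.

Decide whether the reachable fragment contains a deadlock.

Answer: DEADLOCK at state 5

Trace:
Reach set: {0,3,5}
  0: b→3  [deg 1]
  3: c→5  d→3  [deg 2]
  5: ∅  [no exit]
Path to 5: b·c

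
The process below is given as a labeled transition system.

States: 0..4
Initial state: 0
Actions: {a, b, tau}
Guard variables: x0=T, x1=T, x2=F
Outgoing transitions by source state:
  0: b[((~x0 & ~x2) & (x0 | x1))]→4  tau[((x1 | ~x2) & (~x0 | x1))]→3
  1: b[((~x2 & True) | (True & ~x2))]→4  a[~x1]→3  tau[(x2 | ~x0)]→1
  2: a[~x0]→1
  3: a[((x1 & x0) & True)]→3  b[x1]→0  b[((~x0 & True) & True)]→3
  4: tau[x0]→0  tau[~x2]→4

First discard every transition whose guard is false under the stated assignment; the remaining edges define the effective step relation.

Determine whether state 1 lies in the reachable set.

6 transition(s) survive guard evaluation.
L0 = {0}
L1 = {3}  total {0,3}
R = {0,3}

Answer: UNREACHABLE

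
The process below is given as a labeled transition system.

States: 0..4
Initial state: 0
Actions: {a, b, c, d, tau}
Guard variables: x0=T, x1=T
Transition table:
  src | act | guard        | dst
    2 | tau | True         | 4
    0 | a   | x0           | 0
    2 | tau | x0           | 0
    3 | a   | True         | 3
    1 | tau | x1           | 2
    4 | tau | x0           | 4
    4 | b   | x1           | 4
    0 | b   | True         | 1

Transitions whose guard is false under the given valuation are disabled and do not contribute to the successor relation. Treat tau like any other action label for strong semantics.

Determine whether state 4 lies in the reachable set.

Guard filter leaves 8 enabled edge(s).
L0 = {0}
L1 = {1}  cumulative {0,1}
L2 = {2}  cumulative {0,1,2}
L3 = {4}  cumulative {0,1,2,4}
R = {0,1,2,4}
witness 4: b·tau·tau

Answer: REACHABLE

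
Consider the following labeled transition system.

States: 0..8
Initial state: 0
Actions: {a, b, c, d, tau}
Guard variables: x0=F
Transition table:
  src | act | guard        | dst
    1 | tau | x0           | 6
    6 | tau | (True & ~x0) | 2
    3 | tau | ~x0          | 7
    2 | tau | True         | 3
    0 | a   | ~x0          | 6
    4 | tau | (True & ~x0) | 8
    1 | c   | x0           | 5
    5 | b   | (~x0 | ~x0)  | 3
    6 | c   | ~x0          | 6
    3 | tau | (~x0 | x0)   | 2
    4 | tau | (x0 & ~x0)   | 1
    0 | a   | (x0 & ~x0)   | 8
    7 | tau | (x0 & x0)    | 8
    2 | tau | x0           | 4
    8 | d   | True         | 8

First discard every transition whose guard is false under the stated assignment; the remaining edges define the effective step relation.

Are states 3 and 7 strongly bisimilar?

Bisimulation quotient by refinement:
  round 0: {{0,1,2,3,4,5,6,7,8}}
  round 1: {{0},{1,7},{2,3,4},{5},{6},{8}}
  round 2: {{0},{1,7},{2},{3},{4},{5},{6},{8}}
8 equivalence class(es) (converged in 3)
[3]={3}  [7]={1,7}

Answer: NOT BISIMILAR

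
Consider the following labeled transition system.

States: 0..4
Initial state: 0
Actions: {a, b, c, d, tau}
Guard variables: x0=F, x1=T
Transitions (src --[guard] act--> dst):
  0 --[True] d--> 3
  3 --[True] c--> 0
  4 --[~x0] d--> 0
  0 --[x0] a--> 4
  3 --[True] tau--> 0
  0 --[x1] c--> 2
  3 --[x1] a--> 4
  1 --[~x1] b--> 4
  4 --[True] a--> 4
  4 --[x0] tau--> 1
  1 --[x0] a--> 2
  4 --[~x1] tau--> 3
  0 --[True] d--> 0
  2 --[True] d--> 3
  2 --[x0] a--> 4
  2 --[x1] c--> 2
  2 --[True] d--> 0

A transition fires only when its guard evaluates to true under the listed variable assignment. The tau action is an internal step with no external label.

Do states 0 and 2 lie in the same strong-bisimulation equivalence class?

Refine partition for ~:
  π0 = {{0,1,2,3,4}}
  π1 = {{0,2},{1},{3},{4}}
4 equivalence class(es) (converged in 2)
0∈{0,2}, 2∈{0,2}

Answer: BISIMILAR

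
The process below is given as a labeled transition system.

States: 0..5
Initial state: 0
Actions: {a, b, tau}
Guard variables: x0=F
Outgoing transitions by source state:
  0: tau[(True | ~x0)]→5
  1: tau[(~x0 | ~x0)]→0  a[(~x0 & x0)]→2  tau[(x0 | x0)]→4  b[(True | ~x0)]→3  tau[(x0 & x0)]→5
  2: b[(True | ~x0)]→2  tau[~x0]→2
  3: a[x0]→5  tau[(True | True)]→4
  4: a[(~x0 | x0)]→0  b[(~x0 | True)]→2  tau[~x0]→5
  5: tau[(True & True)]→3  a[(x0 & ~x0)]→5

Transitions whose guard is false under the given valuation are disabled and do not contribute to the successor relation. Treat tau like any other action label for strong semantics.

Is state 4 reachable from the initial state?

After dropping false guards: 10 live edges.
depth 0: {0}
depth 1: {5}  now seen {0,5}
depth 2: {3}  now seen {0,3,5}
depth 3: {4}  now seen {0,3,4,5}
depth 4: {2}  now seen {0,2,3,4,5}
Reach set: {0,2,3,4,5}
trace reaching 4: tau·tau·tau

Answer: REACHABLE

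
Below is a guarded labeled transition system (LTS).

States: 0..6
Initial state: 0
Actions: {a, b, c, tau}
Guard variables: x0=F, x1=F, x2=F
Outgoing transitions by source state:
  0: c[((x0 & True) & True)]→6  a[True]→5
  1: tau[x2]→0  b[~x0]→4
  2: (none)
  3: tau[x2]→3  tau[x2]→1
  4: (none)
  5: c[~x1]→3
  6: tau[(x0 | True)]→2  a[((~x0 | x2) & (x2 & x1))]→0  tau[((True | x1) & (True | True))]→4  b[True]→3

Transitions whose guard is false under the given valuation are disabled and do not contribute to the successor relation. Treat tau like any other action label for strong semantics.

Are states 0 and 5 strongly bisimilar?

Answer: NOT BISIMILAR

Analysis:
Compute ~ classes (split until stable):
  P[0] = {{0,1,2,3,4,5,6}}
  P[1] = {{0},{1},{2,3,4},{5},{6}}
5 equivalence class(es) (converged in 2)
[0]={0}  [5]={5}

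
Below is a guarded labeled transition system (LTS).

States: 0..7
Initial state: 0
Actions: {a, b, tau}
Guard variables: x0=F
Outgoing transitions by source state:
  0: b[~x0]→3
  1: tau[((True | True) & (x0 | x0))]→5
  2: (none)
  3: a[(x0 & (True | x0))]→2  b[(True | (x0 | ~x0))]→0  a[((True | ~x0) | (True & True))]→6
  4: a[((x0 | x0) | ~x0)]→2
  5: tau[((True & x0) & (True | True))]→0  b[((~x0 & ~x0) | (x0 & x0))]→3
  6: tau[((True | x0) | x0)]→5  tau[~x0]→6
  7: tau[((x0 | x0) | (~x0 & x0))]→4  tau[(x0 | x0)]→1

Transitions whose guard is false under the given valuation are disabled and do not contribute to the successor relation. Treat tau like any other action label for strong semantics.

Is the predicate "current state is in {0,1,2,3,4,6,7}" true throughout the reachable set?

Safe = {0,1,2,3,4,6,7}
Reachable = {0,3,5,6}
  0: ✓
  3: ✓
  5: ✗ unsafe
  6: ✓
witness against invariant: b·a·tau → 5

Answer: INVARIANT VIOLATED at state 5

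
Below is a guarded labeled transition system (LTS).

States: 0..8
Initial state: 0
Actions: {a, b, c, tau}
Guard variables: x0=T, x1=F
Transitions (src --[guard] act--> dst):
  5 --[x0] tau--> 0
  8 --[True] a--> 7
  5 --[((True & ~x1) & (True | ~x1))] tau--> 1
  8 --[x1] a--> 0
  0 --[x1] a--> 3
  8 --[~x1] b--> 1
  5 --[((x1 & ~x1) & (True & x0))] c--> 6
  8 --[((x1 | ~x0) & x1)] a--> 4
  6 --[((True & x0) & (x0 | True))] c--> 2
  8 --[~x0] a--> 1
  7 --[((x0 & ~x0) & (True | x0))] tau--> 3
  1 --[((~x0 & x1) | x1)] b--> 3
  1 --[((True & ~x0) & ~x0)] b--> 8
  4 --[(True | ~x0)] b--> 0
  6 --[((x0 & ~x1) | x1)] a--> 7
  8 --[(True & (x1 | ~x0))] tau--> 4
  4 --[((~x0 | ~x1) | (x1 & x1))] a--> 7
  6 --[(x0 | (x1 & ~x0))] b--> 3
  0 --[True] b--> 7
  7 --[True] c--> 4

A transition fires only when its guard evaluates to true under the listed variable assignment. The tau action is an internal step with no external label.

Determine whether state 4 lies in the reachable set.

After dropping false guards: 11 live edges.
Layer 0: {0}
Layer 1: {7}  cumulative {0,7}
Layer 2: {4}  cumulative {0,4,7}
R = {0,4,7}
Path to 4: b·c

Answer: REACHABLE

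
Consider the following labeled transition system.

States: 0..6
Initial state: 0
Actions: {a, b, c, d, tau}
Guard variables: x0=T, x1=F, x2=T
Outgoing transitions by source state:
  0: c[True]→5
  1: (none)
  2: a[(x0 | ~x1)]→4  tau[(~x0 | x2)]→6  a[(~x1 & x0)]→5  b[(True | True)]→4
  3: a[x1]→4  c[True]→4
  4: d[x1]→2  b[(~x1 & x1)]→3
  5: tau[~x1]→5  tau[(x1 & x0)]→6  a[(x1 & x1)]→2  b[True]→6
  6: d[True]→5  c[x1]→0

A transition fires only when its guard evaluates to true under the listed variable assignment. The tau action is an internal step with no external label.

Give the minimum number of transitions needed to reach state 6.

Answer: 2

Analysis:
BFS to 6:
  L0 = {0}
  L1 = {5}
  L2 = {6}
depth(6)=2, e.g. c·b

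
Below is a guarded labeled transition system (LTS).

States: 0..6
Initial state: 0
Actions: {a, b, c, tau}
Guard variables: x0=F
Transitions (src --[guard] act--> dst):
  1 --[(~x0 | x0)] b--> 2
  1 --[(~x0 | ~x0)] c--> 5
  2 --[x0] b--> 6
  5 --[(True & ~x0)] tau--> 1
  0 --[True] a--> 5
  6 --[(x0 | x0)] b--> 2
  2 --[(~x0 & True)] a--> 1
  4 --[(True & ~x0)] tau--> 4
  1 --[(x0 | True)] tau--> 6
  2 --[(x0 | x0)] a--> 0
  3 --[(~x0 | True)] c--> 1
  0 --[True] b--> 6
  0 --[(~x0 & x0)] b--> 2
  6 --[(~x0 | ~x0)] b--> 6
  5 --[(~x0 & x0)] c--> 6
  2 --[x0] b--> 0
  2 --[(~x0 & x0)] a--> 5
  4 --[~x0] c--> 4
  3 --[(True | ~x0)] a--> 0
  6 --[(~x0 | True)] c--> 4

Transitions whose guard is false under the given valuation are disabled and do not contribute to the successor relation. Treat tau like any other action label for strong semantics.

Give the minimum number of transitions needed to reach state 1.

BFS to 1:
  depth 0: {0}
  depth 1: {5,6}
  depth 2: {1,4}
1 enters at depth 2; path a·tau

Answer: 2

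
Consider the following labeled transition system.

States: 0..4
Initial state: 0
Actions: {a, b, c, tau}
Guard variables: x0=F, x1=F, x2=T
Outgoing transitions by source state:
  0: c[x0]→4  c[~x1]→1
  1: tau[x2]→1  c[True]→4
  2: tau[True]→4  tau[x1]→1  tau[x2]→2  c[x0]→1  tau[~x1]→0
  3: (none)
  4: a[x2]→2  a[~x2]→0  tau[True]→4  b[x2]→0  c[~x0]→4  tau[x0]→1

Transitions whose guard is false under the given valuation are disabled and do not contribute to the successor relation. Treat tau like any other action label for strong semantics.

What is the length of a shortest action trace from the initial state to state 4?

Answer: 2

Trace:
Layered search for 4:
  depth 0: {0}
  depth 1: {1}
  depth 2: {4}
depth(4)=2, e.g. c·c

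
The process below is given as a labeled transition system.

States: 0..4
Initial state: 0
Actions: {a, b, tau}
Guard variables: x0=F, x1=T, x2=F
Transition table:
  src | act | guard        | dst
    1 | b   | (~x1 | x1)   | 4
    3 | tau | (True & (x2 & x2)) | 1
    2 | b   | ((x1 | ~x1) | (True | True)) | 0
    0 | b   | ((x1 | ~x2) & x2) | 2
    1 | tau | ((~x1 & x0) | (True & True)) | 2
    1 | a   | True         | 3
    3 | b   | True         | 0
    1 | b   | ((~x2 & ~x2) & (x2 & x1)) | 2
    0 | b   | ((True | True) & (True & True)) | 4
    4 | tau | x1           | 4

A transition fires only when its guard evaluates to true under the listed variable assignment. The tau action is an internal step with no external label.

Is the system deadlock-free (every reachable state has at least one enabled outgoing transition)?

Answer: DEADLOCK-FREE

Working:
Reachable = {0,4}
  0: b→4  [1 exit(s)]
  4: tau→4  [1 exit(s)]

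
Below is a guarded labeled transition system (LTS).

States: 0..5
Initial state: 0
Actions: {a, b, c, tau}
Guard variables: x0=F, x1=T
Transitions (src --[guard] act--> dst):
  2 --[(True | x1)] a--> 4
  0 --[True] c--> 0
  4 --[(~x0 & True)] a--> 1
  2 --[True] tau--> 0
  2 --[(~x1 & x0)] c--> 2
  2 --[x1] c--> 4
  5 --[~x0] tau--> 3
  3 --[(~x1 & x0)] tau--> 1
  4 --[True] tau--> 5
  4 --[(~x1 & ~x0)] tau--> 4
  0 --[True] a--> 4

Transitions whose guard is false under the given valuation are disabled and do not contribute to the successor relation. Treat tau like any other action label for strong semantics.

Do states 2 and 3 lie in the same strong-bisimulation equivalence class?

Refine partition for ~:
  round 0: {{0,1,2,3,4,5}}
  round 1: {{0},{1,3},{2},{4},{5}}
5 equivalence class(es) (converged in 2)
class of 2: {2}; class of 3: {1,3}

Answer: NOT BISIMILAR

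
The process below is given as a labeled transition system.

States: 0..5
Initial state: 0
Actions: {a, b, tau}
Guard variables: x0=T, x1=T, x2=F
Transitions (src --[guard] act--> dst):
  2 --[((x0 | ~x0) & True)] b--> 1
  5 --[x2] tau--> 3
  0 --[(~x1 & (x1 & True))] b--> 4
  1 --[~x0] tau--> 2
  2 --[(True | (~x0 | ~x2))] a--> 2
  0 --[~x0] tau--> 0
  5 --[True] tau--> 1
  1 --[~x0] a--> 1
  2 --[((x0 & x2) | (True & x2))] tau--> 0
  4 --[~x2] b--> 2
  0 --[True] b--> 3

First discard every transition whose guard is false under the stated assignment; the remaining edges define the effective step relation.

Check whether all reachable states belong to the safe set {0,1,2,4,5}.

Inv-set: {0,1,2,4,5}
Reach set: {0,3}
  0: ✓
  3: ✗ unsafe
counterexample path to 3: b

Answer: INVARIANT VIOLATED at state 3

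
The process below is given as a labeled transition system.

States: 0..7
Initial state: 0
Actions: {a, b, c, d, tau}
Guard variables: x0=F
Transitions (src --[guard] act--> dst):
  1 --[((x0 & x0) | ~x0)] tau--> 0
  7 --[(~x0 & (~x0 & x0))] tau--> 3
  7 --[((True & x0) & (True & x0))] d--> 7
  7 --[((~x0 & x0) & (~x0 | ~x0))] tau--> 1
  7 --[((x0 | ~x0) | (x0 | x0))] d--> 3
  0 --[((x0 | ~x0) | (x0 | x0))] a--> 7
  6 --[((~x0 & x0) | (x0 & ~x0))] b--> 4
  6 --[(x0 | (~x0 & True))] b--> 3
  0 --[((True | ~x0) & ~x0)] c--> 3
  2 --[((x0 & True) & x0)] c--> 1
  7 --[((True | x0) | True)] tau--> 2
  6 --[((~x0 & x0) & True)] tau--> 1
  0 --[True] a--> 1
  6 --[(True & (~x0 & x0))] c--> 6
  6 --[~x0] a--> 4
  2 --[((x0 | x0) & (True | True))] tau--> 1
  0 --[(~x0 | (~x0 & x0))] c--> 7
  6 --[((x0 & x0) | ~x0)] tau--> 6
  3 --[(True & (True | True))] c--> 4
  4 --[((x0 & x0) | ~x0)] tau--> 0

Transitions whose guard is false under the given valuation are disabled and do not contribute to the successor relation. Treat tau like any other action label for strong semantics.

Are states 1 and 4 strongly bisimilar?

Answer: BISIMILAR

Working:
Refine partition for ~:
  π0 = {{0,1,2,3,4,5,6,7}}
  π1 = {{0},{1,4},{2,5},{3},{6},{7}}
stable after 2 split(s): 6 block(s)
1∈{1,4}, 4∈{1,4}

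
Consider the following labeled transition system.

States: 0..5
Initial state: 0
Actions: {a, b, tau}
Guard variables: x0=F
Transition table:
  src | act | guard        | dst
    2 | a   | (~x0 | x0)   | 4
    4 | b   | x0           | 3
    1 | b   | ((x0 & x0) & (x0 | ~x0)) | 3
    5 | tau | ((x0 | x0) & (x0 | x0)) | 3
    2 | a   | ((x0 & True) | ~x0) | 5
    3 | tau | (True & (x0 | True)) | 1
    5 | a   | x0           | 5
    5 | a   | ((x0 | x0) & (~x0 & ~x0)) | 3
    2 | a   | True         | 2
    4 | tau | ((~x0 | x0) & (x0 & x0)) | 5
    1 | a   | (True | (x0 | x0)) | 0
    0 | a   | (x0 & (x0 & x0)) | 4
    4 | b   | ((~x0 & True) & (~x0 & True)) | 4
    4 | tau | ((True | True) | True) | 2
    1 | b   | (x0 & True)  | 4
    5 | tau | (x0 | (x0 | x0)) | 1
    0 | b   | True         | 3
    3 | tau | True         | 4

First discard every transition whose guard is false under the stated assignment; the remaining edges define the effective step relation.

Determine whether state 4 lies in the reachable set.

Answer: REACHABLE

Trace:
9 transition(s) survive guard evaluation.
L0 = {0}
L1 = {3}  total {0,3}
L2 = {1,4}  total {0,1,3,4}
L3 = {2}  total {0,1,2,3,4}
L4 = {5}  total {0,1,2,3,4,5}
R = {0,1,2,3,4,5}
Path to 4: b·tau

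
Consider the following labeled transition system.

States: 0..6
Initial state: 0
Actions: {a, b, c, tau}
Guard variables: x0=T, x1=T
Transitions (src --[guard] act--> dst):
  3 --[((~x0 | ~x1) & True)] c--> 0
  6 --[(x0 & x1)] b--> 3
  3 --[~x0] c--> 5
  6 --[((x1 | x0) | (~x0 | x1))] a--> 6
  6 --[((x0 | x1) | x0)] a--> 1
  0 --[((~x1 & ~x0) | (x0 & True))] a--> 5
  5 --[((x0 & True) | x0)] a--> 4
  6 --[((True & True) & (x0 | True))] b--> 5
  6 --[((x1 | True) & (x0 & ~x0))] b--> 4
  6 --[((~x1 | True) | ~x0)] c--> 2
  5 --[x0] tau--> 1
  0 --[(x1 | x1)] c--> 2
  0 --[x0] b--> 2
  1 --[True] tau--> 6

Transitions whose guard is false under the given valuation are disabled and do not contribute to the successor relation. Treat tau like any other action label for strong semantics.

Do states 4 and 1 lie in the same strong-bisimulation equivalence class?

Refine partition for ~:
  P[0] = {{0,1,2,3,4,5,6}}
  P[1] = {{0,6},{1},{2,3,4},{5}}
  P[2] = {{0},{1},{2,3,4},{5},{6}}
5 equivalence class(es) (converged in 3)
4∈{2,3,4}, 1∈{1}

Answer: NOT BISIMILAR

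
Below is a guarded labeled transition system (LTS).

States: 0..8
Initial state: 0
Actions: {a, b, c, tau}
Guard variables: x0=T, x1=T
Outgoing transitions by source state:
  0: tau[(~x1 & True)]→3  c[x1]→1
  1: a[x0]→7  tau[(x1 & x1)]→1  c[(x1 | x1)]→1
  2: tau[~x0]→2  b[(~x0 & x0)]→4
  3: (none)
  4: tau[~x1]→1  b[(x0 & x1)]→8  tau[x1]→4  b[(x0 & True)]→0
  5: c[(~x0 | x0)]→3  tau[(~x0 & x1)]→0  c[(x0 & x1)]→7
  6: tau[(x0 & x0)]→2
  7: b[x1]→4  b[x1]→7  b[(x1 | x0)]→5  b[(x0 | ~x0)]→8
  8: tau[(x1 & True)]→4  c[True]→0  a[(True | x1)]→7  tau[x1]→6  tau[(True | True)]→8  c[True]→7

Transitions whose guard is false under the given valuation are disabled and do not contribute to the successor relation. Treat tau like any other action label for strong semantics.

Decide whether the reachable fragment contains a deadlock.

R = {0,1,2,3,4,5,6,7,8}
  0: c→1  [1 exit(s)]
  1: a→7  c→1  tau→1  [3 exit(s)]
  2: ∅  [no exit]
  3: ∅  [no exit]
  4: b→0  b→8  tau→4  [3 exit(s)]
  5: c→3  c→7  [2 exit(s)]
  6: tau→2  [1 exit(s)]
  7: b→4  b→5  b→7  b→8  [4 exit(s)]
  8: a→7  c→0  c→7  tau→4  tau→6  tau→8  [6 exit(s)]
witness 2: c·a·b·tau·tau

Answer: DEADLOCK at state 2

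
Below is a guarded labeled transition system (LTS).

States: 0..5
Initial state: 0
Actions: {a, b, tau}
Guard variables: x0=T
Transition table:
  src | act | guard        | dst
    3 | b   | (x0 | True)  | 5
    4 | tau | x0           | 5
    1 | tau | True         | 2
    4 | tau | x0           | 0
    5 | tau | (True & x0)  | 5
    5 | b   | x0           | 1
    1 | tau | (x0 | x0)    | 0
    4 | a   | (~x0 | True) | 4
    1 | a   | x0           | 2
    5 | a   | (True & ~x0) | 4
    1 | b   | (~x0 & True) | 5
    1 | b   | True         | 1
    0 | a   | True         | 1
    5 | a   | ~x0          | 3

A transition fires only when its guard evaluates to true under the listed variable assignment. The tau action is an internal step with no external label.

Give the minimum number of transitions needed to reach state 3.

Answer: UNREACHABLE

Working:
BFS to 3:
  Layer 0: {0}
  Layer 1: {1}
  Layer 2: {2}
3 never appears.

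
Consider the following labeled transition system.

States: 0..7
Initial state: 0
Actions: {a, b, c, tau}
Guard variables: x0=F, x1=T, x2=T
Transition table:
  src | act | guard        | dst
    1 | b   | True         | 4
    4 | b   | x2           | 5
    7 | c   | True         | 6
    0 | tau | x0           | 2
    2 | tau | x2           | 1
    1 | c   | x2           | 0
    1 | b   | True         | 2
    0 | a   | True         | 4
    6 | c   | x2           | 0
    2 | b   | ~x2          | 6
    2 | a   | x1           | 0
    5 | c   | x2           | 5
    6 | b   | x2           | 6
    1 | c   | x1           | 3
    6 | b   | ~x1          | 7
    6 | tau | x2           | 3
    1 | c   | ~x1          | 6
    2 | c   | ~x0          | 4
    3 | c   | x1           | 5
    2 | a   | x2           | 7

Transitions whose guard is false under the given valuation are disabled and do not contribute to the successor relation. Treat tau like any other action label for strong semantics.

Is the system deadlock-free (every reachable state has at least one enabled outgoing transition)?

Answer: DEADLOCK-FREE

Working:
Reach set: {0,4,5}
  0: a→4  [1 out]
  4: b→5  [1 out]
  5: c→5  [1 out]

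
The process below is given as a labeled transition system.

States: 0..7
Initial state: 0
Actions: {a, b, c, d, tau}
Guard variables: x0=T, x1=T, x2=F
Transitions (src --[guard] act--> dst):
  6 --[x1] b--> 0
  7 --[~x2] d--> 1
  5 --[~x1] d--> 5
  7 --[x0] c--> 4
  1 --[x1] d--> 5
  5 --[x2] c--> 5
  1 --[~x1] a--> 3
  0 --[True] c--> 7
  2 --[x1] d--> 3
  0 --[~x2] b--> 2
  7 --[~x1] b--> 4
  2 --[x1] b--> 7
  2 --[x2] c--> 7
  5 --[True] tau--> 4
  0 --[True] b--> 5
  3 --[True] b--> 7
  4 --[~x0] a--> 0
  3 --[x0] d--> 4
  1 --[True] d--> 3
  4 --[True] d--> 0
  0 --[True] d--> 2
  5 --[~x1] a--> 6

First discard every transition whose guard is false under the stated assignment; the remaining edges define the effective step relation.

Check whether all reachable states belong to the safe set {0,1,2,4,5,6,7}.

Answer: INVARIANT VIOLATED at state 3

Trace:
Allowed set {0,1,2,4,5,6,7}
Reachable = {0,1,2,3,4,5,7}
  0: ✓
  1: ✓
  2: ✓
  3: ✗ unsafe
  4: ✓
  5: ✓
  7: ✓
counterexample path to 3: b·d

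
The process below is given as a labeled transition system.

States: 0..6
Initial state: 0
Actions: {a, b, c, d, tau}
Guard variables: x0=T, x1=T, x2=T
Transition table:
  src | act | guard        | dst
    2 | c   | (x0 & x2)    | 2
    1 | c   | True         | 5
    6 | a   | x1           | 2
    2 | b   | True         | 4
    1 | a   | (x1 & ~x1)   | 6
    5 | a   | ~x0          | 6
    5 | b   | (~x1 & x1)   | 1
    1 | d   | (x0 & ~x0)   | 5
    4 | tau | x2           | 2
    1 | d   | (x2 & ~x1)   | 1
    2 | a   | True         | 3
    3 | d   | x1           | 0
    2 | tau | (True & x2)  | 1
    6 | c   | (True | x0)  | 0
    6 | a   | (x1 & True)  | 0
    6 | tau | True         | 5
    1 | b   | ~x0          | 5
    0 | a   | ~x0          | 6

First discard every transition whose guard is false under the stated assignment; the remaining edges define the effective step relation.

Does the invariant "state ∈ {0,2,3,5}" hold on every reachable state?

Allowed set {0,2,3,5}
R = {0}
  0: ✓

Answer: INVARIANT HOLDS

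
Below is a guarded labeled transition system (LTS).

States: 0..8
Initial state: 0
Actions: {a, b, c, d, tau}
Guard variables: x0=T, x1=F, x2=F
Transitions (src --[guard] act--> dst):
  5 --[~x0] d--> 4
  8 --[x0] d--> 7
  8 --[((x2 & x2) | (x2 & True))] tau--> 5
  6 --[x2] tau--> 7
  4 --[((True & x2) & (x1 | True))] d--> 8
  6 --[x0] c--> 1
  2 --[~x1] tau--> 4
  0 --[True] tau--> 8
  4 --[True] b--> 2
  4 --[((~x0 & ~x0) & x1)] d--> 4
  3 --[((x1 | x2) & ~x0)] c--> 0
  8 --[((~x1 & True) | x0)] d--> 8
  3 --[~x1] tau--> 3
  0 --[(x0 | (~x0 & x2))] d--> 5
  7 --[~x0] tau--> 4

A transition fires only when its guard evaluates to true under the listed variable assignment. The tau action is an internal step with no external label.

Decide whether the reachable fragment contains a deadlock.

Answer: DEADLOCK at state 5

Analysis:
Reachable = {0,5,7,8}
  0: d→5  tau→8  [2 out]
  5: ∅  [no exit]
  7: ∅  [no exit]
  8: d→7  d→8  [2 out]
trace reaching 5: d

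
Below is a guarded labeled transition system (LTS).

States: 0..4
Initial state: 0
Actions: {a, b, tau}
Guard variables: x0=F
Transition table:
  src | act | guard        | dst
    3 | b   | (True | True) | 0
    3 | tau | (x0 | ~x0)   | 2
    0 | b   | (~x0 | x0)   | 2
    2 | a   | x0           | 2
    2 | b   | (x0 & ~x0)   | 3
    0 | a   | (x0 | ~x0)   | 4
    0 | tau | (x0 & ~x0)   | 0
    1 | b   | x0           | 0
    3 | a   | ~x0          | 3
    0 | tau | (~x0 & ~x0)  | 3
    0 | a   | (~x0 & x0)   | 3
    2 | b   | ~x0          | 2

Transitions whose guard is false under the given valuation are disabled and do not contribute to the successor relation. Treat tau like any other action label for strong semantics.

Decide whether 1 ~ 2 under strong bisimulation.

Bisimulation quotient by refinement:
  round 0: {{0,1,2,3,4}}
  round 1: {{0,3},{1,4},{2}}
  round 2: {{0},{1,4},{2},{3}}
4 equivalence class(es) (converged in 3)
class of 1: {1,4}; class of 2: {2}

Answer: NOT BISIMILAR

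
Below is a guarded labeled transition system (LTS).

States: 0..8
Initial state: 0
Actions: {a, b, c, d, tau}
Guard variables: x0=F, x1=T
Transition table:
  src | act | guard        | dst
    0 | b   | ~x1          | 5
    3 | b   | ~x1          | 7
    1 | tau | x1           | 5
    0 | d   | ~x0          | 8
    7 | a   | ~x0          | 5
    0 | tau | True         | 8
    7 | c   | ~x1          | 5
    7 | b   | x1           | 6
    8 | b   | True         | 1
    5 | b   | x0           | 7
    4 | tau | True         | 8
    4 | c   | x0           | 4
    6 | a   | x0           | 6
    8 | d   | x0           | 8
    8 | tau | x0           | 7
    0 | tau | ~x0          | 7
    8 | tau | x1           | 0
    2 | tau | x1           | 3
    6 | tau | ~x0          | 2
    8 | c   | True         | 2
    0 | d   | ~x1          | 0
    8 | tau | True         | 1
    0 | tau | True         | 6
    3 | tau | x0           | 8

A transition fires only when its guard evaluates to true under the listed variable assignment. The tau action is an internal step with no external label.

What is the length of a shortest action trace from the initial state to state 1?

Answer: 2

Working:
Breadth-first toward 1:
  L0 = {0}
  L1 = {6,7,8}
  L2 = {1,2,5}
depth(1)=2, e.g. d·b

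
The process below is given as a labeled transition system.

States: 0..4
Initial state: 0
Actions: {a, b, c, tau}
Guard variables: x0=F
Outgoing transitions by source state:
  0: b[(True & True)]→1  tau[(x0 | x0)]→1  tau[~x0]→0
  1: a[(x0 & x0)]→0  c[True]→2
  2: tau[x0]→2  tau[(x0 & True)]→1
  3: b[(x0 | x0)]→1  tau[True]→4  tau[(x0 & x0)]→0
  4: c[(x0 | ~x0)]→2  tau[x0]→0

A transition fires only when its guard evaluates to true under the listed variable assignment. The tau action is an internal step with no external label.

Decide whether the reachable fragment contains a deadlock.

Reachable = {0,1,2}
  0: b→1  tau→0  [2 exit(s)]
  1: c→2  [1 exit(s)]
  2: ∅  [no exit]
trace reaching 2: b·c

Answer: DEADLOCK at state 2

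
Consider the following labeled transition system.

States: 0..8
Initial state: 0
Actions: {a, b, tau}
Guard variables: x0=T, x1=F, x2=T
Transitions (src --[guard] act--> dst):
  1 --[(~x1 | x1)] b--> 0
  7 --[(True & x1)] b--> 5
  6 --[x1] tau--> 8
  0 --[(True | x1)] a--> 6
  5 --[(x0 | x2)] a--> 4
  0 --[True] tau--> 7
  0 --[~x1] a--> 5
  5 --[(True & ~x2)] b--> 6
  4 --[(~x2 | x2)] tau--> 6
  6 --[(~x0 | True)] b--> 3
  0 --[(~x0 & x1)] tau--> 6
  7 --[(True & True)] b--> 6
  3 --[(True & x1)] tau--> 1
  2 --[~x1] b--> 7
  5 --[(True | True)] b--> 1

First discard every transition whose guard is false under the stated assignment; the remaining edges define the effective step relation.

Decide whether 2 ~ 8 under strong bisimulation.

Compute ~ classes (split until stable):
  P[0] = {{0,1,2,3,4,5,6,7,8}}
  P[1] = {{0},{1,2,6,7},{3,8},{4},{5}}
  P[2] = {{0},{1},{2,7},{3,8},{4},{5},{6}}
  P[3] = {{0},{1},{2},{3,8},{4},{5},{6},{7}}
8 equivalence class(es) (converged in 4)
2∈{2}, 8∈{3,8}

Answer: NOT BISIMILAR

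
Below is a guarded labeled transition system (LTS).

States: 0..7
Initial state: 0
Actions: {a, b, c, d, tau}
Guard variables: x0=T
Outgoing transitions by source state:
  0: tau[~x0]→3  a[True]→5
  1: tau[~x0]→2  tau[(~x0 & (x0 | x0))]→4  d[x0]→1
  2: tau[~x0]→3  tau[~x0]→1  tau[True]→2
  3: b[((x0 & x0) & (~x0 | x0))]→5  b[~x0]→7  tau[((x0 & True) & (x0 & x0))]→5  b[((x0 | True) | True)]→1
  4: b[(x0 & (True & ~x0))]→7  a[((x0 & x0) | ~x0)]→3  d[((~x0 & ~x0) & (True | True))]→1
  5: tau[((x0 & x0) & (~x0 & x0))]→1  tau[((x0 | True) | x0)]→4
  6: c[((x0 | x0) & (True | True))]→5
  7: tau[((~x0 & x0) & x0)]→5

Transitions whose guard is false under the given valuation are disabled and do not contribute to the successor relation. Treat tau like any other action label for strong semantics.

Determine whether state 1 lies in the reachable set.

Guard filter leaves 9 enabled edge(s).
Layer 0: {0}
Layer 1: {5}  total {0,5}
Layer 2: {4}  total {0,4,5}
Layer 3: {3}  total {0,3,4,5}
Layer 4: {1}  total {0,1,3,4,5}
R = {0,1,3,4,5}
trace reaching 1: a·tau·a·b

Answer: REACHABLE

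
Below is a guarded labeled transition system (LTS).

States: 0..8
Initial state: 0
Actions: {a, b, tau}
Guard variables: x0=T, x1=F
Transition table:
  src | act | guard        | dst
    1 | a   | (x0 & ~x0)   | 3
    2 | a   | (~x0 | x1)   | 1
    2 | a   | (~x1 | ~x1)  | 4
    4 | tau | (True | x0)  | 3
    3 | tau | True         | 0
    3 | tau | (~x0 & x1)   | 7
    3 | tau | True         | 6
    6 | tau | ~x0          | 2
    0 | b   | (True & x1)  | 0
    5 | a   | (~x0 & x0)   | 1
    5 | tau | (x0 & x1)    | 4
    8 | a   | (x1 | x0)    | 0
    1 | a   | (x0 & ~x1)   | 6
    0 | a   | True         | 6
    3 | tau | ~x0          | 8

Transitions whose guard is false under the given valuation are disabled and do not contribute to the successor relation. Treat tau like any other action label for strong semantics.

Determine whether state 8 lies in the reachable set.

7 transition(s) survive guard evaluation.
depth 0: {0}
depth 1: {6}  cumulative {0,6}
Reach set: {0,6}

Answer: UNREACHABLE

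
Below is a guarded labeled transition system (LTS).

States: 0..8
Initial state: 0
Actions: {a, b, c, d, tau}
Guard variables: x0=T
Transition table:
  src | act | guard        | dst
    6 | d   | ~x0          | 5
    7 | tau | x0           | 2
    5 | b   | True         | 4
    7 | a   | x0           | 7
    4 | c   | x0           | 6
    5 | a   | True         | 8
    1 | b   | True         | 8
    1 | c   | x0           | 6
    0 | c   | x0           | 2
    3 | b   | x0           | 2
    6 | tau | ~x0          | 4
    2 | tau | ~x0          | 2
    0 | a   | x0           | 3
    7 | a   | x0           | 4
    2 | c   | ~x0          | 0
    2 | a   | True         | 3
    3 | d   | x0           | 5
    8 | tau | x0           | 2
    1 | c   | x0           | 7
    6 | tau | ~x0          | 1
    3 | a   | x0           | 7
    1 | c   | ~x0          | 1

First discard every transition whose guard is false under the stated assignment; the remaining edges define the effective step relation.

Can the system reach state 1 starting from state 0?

Answer: UNREACHABLE

Analysis:
16 transition(s) survive guard evaluation.
L0 = {0}
L1 = {2,3}  total {0,2,3}
L2 = {5,7}  total {0,2,3,5,7}
L3 = {4,8}  total {0,2,3,4,5,7,8}
L4 = {6}  total {0,2,3,4,5,6,7,8}
R = {0,2,3,4,5,6,7,8}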